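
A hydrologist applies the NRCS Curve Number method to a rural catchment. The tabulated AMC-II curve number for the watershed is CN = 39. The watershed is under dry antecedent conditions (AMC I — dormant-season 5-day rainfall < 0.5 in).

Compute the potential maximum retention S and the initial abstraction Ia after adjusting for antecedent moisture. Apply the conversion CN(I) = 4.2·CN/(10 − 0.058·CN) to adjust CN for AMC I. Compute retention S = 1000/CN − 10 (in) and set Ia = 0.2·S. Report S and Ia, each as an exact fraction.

S = 30500/819 in ≈ 37.241 in; Ia = 6100/819 in ≈ 7.448 in

Dry (AMC I): CN(I) = 4.2·39/(10 − 0.058·39) = (819/5)/(3869/500) = 81900/3869 ≈ 21.168
Retention S: 1000/CN − 10 with CN=21.168 → S = 30500/819 ≈ 37.241 in
Ia = 0.2·(30500/819) = 6100/819 in ≈ 7.448 in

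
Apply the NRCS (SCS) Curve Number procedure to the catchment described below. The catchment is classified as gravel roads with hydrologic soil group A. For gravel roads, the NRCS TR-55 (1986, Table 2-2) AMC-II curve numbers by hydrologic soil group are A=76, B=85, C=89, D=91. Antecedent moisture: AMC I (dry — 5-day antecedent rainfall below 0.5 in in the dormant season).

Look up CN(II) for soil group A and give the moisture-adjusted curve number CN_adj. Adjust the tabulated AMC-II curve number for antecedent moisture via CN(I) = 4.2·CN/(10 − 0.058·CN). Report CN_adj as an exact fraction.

NRCS table: gravel roads, soil group A → CN(II) = 76
CN(I) from CN(II)=76: (4.2·76)/(10 − 0.058·76) = 13300/233 ≈ 57.082

CN_adj = 13300/233 ≈ 57.082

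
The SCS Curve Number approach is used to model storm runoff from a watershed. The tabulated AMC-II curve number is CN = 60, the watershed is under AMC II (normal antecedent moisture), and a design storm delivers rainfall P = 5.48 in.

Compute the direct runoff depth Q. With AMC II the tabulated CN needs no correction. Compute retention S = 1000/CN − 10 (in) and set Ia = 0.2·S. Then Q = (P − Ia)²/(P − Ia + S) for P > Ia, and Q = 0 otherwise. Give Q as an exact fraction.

Q = 96721/60825 in ≈ 1.590 in

Average conditions: CN = 60 (no AMC adjustment).
S = 1000/60 − 10 = 20/3 in ≈ 6.667 in
Initial abstraction Ia = S/5 = (20/3)/5 = 4/3 ≈ 1.333 in
Excess rainfall: 5.480 − 1.333 = 4.147 in; P > Ia so Q > 0
Q: (311/75)² ÷ (811/75) = 96721/60825 in (≈ 1.590 in)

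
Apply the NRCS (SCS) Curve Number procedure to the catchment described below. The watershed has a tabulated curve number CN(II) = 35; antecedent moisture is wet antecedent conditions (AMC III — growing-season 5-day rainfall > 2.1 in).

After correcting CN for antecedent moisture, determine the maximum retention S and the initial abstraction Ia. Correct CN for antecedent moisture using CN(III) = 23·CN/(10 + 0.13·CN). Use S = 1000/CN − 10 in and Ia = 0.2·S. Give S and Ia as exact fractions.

CN(III) from CN(II)=35: (23·35)/(10 + 0.13·35) = 16100/291 ≈ 55.326
Max retention: S = 1000/(16100/291) − 10 = 1300/161 in (≈ 8.075 in)
Initial abstraction Ia = S/5 = (1300/161)/5 = 260/161 ≈ 1.615 in

S = 1300/161 in ≈ 8.075 in; Ia = 260/161 in ≈ 1.615 in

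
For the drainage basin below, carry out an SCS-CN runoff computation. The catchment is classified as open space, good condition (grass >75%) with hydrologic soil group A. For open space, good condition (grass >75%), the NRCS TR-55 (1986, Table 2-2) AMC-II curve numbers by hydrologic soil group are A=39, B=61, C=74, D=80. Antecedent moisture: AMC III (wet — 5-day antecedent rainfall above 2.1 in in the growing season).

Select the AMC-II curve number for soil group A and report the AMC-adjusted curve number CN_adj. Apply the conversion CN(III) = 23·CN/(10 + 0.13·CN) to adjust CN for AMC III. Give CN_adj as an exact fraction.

CN_adj = 89700/1507 ≈ 59.522

NRCS table: open space, good condition (grass >75%), soil group A → CN(II) = 39
CN(III) from CN(II)=39: (23·39)/(10 + 0.13·39) = 89700/1507 ≈ 59.522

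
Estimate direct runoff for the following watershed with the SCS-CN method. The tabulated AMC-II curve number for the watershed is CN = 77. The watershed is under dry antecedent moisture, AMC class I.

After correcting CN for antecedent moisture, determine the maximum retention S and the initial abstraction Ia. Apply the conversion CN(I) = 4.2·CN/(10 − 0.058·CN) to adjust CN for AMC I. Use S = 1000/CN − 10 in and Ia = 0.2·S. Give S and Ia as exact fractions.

CN(I) from CN(II)=77: (4.2·77)/(10 − 0.058·77) = 161700/2767 ≈ 58.439
Retention S: 1000/CN − 10 with CN=58.439 → S = 11500/1617 ≈ 7.112 in
Initial abstraction Ia = S/5 = (11500/1617)/5 = 2300/1617 ≈ 1.422 in

S = 11500/1617 in ≈ 7.112 in; Ia = 2300/1617 in ≈ 1.422 in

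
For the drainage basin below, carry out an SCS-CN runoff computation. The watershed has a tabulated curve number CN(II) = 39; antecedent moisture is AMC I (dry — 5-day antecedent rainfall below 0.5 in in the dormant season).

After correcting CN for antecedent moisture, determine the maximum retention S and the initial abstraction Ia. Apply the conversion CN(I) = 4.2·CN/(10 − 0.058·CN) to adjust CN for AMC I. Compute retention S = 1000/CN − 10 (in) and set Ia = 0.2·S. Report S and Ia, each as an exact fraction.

Dry (AMC I): CN(I) = 4.2·39/(10 − 0.058·39) = (819/5)/(3869/500) = 81900/3869 ≈ 21.168
Max retention: S = 1000/(81900/3869) − 10 = 30500/819 in (≈ 37.241 in)
Ia = 0.2·(30500/819) = 6100/819 in ≈ 7.448 in

S = 30500/819 in ≈ 37.241 in; Ia = 6100/819 in ≈ 7.448 in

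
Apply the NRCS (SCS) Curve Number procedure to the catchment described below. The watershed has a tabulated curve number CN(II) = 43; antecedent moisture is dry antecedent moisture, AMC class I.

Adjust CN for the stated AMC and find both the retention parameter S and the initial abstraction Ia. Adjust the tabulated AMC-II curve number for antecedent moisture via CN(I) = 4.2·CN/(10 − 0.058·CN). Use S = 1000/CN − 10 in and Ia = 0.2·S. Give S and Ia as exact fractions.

Adjust CN=43 to AMC I: 4.2·43/(10 − 0.058·43) → (903/5) ÷ (3753/500) = 30100/1251 ≈ 24.061
Max retention: S = 1000/(30100/1251) − 10 = 9500/301 in (≈ 31.561 in)
Ia = 0.2·(9500/301) = 1900/301 in ≈ 6.312 in

S = 9500/301 in ≈ 31.561 in; Ia = 1900/301 in ≈ 6.312 in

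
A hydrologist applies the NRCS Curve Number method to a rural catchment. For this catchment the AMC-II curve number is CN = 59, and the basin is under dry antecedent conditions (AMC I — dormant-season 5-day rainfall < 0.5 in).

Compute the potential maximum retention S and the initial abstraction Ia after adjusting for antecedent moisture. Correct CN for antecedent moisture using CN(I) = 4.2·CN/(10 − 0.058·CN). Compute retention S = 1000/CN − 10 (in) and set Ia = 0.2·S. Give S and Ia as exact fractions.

S = 20500/1239 in ≈ 16.546 in; Ia = 4100/1239 in ≈ 3.309 in

Adjust CN=59 to AMC I: 4.2·59/(10 − 0.058·59) → (1239/5) ÷ (3289/500) = 123900/3289 ≈ 37.671
Max retention: S = 1000/(123900/3289) − 10 = 20500/1239 in (≈ 16.546 in)
Initial abstraction Ia = S/5 = (20500/1239)/5 = 4100/1239 ≈ 3.309 in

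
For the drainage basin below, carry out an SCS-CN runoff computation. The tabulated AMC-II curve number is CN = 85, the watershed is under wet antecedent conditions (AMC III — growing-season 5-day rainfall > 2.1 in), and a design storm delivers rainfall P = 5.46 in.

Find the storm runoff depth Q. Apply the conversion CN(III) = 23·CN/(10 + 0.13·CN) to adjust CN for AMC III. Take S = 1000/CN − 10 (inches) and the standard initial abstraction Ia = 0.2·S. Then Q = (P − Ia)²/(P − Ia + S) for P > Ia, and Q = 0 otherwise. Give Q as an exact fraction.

Q = 3587536683/773808550 in ≈ 4.636 in

Wet (AMC III): CN(III) = 23·85/(10 + 0.13·85) = 1955/(421/20) = 39100/421 ≈ 92.874
Retention S: 1000/CN − 10 with CN=92.874 → S = 300/391 ≈ 0.767 in
Ia = 0.2·(300/391) = 60/391 in ≈ 0.153 in
Since P=5.460 > Ia=0.153: effective rainfall P−Ia = 103743/19550 in
Q: (103743/19550)² ÷ (118743/19550) = 3587536683/773808550 in (≈ 4.636 in)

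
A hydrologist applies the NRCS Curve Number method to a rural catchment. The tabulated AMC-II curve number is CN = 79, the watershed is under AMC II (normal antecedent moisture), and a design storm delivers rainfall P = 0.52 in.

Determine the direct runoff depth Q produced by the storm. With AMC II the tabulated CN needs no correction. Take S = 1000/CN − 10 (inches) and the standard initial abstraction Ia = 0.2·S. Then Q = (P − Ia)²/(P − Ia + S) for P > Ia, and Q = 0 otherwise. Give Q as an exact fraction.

Q = 0 in ≈ 0.000 in

Average conditions: CN = 79 (no AMC adjustment).
Max retention: S = 1000/79 − 10 = 210/79 in (≈ 2.658 in)
Ia = 0.2S: 0.2·2.658 = 0.532 in (exactly 42/79)
P = 0.520 ≤ Ia = 0.532 in: entire storm abstracted, Q = 0.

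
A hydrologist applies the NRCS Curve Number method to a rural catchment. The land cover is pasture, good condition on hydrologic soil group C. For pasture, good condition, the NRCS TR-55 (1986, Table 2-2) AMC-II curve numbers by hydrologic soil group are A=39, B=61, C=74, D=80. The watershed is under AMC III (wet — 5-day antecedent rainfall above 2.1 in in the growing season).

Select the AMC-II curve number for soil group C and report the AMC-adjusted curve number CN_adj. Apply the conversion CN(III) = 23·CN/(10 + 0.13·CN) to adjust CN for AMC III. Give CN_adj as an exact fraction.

CN_adj = 85100/981 ≈ 86.748

NRCS table: pasture, good condition, soil group C → CN(II) = 74
Wet (AMC III): CN(III) = 23·74/(10 + 0.13·74) = 1702/(981/50) = 85100/981 ≈ 86.748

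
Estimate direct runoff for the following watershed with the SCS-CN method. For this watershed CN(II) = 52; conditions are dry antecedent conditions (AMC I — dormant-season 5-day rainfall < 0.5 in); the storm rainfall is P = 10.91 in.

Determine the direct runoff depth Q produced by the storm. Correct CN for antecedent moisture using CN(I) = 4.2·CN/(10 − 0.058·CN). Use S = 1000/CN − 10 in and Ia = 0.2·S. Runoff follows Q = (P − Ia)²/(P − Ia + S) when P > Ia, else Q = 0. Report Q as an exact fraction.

Q = 3514236961/2359457100 in ≈ 1.489 in

Adjust CN=52 to AMC I: 4.2·52/(10 − 0.058·52) → (1092/5) ÷ (873/125) = 9100/291 ≈ 31.271
S = 1000/(9100/291) − 10 = 2000/91 in ≈ 21.978 in
Initial abstraction Ia = S/5 = (2000/91)/5 = 400/91 ≈ 4.396 in
Since P=10.910 > Ia=4.396: effective rainfall P−Ia = 59281/9100 in
Runoff Q = (P−Ia)²/(P−Ia+S) = (6.514)²/(6.514+21.978) = 3514236961/2359457100 ≈ 1.489 in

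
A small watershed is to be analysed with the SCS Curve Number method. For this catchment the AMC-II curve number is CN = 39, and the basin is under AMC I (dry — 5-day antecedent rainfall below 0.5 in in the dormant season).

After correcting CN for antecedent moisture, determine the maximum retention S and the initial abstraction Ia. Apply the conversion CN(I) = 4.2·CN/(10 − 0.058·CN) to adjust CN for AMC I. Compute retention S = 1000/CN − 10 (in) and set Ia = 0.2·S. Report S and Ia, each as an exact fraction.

S = 30500/819 in ≈ 37.241 in; Ia = 6100/819 in ≈ 7.448 in

CN(I) from CN(II)=39: (4.2·39)/(10 − 0.058·39) = 81900/3869 ≈ 21.168
S = 1000/(81900/3869) − 10 = 30500/819 in ≈ 37.241 in
Initial abstraction Ia = S/5 = (30500/819)/5 = 6100/819 ≈ 7.448 in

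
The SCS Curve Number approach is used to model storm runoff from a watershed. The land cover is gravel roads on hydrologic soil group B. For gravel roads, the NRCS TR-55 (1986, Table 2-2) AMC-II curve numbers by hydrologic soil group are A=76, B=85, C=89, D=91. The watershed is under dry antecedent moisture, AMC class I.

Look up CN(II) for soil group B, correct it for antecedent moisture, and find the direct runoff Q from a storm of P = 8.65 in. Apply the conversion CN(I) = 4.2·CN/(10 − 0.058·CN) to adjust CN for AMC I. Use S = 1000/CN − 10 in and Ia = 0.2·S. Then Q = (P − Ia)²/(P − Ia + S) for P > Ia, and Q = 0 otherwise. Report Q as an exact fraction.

Q = 345476569/68037060 in ≈ 5.078 in

NRCS table: gravel roads, soil group B → CN(II) = 85
CN(I) from CN(II)=85: (4.2·85)/(10 − 0.058·85) = 11900/169 ≈ 70.414
Max retention: S = 1000/(11900/169) − 10 = 500/119 in (≈ 4.202 in)
Initial abstraction Ia = S/5 = (500/119)/5 = 100/119 ≈ 0.840 in
P − Ia = 8.650 − 0.840 = 18587/2380 ≈ 7.810 in (> 0, runoff occurs)
Q: (18587/2380)² ÷ (28587/2380) = 345476569/68037060 in (≈ 5.078 in)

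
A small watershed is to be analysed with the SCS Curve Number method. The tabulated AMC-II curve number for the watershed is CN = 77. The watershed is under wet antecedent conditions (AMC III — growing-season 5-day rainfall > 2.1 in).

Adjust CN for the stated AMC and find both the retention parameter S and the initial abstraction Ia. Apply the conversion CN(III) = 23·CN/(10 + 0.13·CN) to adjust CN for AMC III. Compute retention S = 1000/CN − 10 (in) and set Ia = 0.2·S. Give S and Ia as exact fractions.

Wet (AMC III): CN(III) = 23·77/(10 + 0.13·77) = 1771/(2001/100) = 7700/87 ≈ 88.506
Retention S: 1000/CN − 10 with CN=88.506 → S = 100/77 ≈ 1.299 in
Ia = 0.2S: 0.2·1.299 = 0.260 in (exactly 20/77)

S = 100/77 in ≈ 1.299 in; Ia = 20/77 in ≈ 0.260 in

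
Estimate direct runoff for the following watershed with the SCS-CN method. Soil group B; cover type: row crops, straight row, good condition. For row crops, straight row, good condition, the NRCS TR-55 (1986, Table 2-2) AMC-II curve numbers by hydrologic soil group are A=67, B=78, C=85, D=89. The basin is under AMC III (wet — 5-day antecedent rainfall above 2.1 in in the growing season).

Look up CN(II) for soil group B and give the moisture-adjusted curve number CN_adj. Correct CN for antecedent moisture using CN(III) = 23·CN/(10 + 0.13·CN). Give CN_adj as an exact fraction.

NRCS table: row crops, straight row, good condition, soil group B → CN(II) = 78
Adjust CN=78 to AMC III: 23·78/(10 + 0.13·78) → 1794 ÷ (1007/50) = 89700/1007 ≈ 89.076

CN_adj = 89700/1007 ≈ 89.076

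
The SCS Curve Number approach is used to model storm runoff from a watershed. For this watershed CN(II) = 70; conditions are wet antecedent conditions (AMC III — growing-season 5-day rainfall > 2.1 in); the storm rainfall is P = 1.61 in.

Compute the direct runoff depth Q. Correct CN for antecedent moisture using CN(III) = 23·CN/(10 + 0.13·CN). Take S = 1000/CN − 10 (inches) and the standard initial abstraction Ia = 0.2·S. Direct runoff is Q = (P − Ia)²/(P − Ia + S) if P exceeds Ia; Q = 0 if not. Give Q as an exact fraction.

CN(III) from CN(II)=70: (23·70)/(10 + 0.13·70) = 16100/191 ≈ 84.293
Max retention: S = 1000/(16100/191) − 10 = 300/161 in (≈ 1.863 in)
Initial abstraction Ia = S/5 = (300/161)/5 = 60/161 ≈ 0.373 in
Since P=1.610 > Ia=0.373: effective rainfall P−Ia = 19921/16100 in
Q = (19921/16100)²/((19921/16100) + 300/161) = (396846241/259210000)/(49921/16100) = 396846241/803728100 in ≈ 0.494 in

Q = 396846241/803728100 in ≈ 0.494 in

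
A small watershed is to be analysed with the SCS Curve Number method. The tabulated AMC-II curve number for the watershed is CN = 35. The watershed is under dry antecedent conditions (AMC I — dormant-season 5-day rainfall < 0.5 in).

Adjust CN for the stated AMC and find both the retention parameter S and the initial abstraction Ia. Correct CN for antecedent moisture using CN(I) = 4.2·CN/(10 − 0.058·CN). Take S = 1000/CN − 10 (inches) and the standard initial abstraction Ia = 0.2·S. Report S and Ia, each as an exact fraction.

S = 6500/147 in ≈ 44.218 in; Ia = 1300/147 in ≈ 8.844 in

Dry (AMC I): CN(I) = 4.2·35/(10 − 0.058·35) = 147/(797/100) = 14700/797 ≈ 18.444
Retention S: 1000/CN − 10 with CN=18.444 → S = 6500/147 ≈ 44.218 in
Ia = 0.2·(6500/147) = 1300/147 in ≈ 8.844 in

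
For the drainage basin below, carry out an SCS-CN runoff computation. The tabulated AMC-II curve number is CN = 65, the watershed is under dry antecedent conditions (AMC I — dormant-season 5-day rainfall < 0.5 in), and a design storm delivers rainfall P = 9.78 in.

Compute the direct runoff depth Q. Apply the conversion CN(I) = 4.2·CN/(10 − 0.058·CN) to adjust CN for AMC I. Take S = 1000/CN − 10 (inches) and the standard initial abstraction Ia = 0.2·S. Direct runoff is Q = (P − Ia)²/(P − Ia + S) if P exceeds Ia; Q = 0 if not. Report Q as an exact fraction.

Q = 197993041/76188450 in ≈ 2.599 in

CN(I) from CN(II)=65: (4.2·65)/(10 − 0.058·65) = 3900/89 ≈ 43.820
Retention S: 1000/CN − 10 with CN=43.820 → S = 500/39 ≈ 12.821 in
Ia = 0.2·(500/39) = 100/39 in ≈ 2.564 in
Excess rainfall: 9.780 − 2.564 = 7.216 in; P > Ia so Q > 0
Q = (14071/1950)²/((14071/1950) + 500/39) = (197993041/3802500)/(39071/1950) = 197993041/76188450 in ≈ 2.599 in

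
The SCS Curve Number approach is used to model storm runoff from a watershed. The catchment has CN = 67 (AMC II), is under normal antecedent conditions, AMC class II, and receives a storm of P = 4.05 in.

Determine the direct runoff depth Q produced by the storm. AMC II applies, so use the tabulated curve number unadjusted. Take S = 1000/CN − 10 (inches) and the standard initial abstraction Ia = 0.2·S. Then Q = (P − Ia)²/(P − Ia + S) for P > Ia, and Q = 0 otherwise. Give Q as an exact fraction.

AMC II — tabulated CN = 67 applies directly.
Retention S: 1000/CN − 10 with CN=67.000 → S = 330/67 ≈ 4.925 in
Initial abstraction Ia = S/5 = (330/67)/5 = 66/67 ≈ 0.985 in
P − Ia = 4.050 − 0.985 = 4107/1340 ≈ 3.065 in (> 0, runoff occurs)
Q: (4107/1340)² ÷ (10707/1340) = 5622483/4782460 in (≈ 1.176 in)

Q = 5622483/4782460 in ≈ 1.176 in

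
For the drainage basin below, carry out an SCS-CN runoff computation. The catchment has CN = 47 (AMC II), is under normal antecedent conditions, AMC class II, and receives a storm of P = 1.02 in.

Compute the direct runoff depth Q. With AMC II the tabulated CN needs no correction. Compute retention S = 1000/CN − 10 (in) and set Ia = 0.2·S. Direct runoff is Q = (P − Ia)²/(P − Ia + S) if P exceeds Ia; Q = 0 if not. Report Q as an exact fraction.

CN(II) = 47; AMC II needs no correction.
Max retention: S = 1000/47 − 10 = 530/47 in (≈ 11.277 in)
Ia = 0.2·(530/47) = 106/47 in ≈ 2.255 in
P = 1.020 ≤ Ia = 2.255 in: entire storm abstracted, Q = 0.

Q = 0 in ≈ 0.000 in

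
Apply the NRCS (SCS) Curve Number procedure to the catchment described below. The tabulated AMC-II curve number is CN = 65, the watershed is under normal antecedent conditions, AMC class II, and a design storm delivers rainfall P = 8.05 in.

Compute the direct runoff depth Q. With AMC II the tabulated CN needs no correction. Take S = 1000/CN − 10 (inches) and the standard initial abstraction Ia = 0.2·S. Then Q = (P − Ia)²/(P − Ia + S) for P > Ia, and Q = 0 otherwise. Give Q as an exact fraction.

Q = 469567/119340 in ≈ 3.935 in

CN(II) = 65; AMC II needs no correction.
Retention S: 1000/CN − 10 with CN=65.000 → S = 70/13 ≈ 5.385 in
Initial abstraction Ia = S/5 = (70/13)/5 = 14/13 ≈ 1.077 in
Excess rainfall: 8.050 − 1.077 = 6.973 in; P > Ia so Q > 0
Q = (1813/260)²/((1813/260) + 70/13) = (3286969/67600)/(3213/260) = 469567/119340 in ≈ 3.935 in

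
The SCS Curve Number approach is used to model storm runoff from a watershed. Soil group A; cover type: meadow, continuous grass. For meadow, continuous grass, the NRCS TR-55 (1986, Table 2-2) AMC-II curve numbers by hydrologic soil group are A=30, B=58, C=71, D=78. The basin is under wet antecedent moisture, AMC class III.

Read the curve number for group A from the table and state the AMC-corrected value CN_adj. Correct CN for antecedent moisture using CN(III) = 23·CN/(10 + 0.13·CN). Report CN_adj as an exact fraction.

CN_adj = 6900/139 ≈ 49.640

NRCS table: meadow, continuous grass, soil group A → CN(II) = 30
Wet (AMC III): CN(III) = 23·30/(10 + 0.13·30) = 690/(139/10) = 6900/139 ≈ 49.640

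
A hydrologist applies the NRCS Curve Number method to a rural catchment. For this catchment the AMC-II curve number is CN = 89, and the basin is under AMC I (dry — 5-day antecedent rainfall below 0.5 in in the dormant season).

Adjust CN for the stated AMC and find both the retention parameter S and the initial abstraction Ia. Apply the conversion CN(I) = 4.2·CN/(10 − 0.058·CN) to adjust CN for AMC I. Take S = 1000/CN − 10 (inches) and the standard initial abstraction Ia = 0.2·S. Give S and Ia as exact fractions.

Adjust CN=89 to AMC I: 4.2·89/(10 − 0.058·89) → (1869/5) ÷ (2419/500) = 186900/2419 ≈ 77.263
S = 1000/(186900/2419) − 10 = 5500/1869 in ≈ 2.943 in
Ia = 0.2·(5500/1869) = 1100/1869 in ≈ 0.589 in

S = 5500/1869 in ≈ 2.943 in; Ia = 1100/1869 in ≈ 0.589 in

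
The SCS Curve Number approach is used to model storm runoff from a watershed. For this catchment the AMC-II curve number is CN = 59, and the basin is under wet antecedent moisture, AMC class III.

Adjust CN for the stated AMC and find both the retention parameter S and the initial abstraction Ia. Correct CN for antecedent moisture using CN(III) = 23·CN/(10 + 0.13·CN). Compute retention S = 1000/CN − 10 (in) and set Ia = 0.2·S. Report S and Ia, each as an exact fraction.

CN(III) from CN(II)=59: (23·59)/(10 + 0.13·59) = 135700/1767 ≈ 76.797
Max retention: S = 1000/(135700/1767) − 10 = 4100/1357 in (≈ 3.021 in)
Ia = 0.2·(4100/1357) = 820/1357 in ≈ 0.604 in

S = 4100/1357 in ≈ 3.021 in; Ia = 820/1357 in ≈ 0.604 in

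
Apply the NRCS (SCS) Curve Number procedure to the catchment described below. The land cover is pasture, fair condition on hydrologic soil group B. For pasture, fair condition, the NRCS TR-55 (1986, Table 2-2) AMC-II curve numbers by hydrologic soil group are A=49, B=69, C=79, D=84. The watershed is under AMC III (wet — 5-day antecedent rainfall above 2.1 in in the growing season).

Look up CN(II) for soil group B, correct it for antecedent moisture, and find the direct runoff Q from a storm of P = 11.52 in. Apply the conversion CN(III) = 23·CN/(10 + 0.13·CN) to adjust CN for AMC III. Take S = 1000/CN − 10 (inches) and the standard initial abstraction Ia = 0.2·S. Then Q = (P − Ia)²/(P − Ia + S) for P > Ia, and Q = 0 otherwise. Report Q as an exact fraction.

NRCS table: pasture, fair condition, soil group B → CN(II) = 69
Wet (AMC III): CN(III) = 23·69/(10 + 0.13·69) = 1587/(1897/100) = 158700/1897 ≈ 83.658
Retention S: 1000/CN − 10 with CN=83.658 → S = 3100/1587 ≈ 1.953 in
Initial abstraction Ia = S/5 = (3100/1587)/5 = 620/1587 ≈ 0.391 in
Since P=11.520 > Ia=0.391: effective rainfall P−Ia = 441556/39675 in
Runoff Q = (P−Ia)²/(P−Ia+S) = (11.129)²/(11.129+1.953) = 12185731321/1287096675 ≈ 9.468 in

Q = 12185731321/1287096675 in ≈ 9.468 in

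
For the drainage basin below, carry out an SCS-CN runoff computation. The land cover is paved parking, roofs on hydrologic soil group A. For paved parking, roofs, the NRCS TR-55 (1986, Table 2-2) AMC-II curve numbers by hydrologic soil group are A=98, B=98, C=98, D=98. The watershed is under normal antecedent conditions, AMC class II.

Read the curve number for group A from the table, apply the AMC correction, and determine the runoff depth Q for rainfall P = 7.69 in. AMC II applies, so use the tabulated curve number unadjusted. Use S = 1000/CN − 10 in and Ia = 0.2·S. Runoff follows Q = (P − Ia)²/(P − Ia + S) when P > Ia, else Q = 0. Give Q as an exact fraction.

Q = 1404825361/188556900 in ≈ 7.450 in

NRCS table: paved parking, roofs, soil group A → CN(II) = 98
AMC II — tabulated CN = 98 applies directly.
S = 1000/98 − 10 = 10/49 in ≈ 0.204 in
Ia = 0.2·(10/49) = 2/49 in ≈ 0.041 in
P − Ia = 7.690 − 0.041 = 37481/4900 ≈ 7.649 in (> 0, runoff occurs)
Runoff Q = (P−Ia)²/(P−Ia+S) = (7.649)²/(7.649+0.204) = 1404825361/188556900 ≈ 7.450 in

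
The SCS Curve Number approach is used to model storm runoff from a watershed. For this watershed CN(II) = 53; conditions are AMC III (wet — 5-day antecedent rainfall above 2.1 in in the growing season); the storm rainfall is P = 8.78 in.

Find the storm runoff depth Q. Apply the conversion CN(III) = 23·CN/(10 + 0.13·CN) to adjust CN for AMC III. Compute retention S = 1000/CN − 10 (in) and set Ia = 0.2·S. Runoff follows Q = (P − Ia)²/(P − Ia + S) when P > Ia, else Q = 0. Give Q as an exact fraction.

Wet (AMC III): CN(III) = 23·53/(10 + 0.13·53) = 1219/(1689/100) = 121900/1689 ≈ 72.173
Max retention: S = 1000/(121900/1689) − 10 = 4700/1219 in (≈ 3.856 in)
Ia = 0.2S: 0.2·3.856 = 0.771 in (exactly 940/1219)
Since P=8.780 > Ia=0.771: effective rainfall P−Ia = 488141/60950 in
Q: (488141/60950)² ÷ (723141/60950) = 238281635881/44075443950 in (≈ 5.406 in)

Q = 238281635881/44075443950 in ≈ 5.406 in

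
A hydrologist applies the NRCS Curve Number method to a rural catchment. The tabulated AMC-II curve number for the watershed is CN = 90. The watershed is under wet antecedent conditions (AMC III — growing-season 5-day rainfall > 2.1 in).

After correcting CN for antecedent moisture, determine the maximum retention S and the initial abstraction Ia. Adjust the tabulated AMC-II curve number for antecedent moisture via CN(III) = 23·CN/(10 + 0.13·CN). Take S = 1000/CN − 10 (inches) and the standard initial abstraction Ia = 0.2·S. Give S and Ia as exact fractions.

S = 100/207 in ≈ 0.483 in; Ia = 20/207 in ≈ 0.097 in

CN(III) from CN(II)=90: (23·90)/(10 + 0.13·90) = 20700/217 ≈ 95.392
Retention S: 1000/CN − 10 with CN=95.392 → S = 100/207 ≈ 0.483 in
Ia = 0.2S: 0.2·0.483 = 0.097 in (exactly 20/207)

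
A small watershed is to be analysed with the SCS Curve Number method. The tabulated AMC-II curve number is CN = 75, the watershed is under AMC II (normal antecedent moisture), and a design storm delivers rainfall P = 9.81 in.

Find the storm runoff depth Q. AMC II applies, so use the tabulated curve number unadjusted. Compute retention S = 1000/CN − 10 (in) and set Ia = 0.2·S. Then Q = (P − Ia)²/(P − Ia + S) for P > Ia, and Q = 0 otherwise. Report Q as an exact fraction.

Q = 7524049/1122900 in ≈ 6.701 in

Average conditions: CN = 75 (no AMC adjustment).
Max retention: S = 1000/75 − 10 = 10/3 in (≈ 3.333 in)
Ia = 0.2·(10/3) = 2/3 in ≈ 0.667 in
P − Ia = 9.810 − 0.667 = 2743/300 ≈ 9.143 in (> 0, runoff occurs)
Q: (2743/300)² ÷ (3743/300) = 7524049/1122900 in (≈ 6.701 in)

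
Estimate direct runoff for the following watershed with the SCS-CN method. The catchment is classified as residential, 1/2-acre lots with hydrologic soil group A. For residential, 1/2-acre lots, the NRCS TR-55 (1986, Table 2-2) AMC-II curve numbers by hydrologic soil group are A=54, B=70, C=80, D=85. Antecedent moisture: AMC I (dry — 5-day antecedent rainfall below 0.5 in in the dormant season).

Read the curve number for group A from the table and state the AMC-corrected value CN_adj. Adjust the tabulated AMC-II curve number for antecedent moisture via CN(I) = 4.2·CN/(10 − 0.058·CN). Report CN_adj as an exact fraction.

NRCS table: residential, 1/2-acre lots, soil group A → CN(II) = 54
Adjust CN=54 to AMC I: 4.2·54/(10 − 0.058·54) → (1134/5) ÷ (1717/250) = 56700/1717 ≈ 33.023

CN_adj = 56700/1717 ≈ 33.023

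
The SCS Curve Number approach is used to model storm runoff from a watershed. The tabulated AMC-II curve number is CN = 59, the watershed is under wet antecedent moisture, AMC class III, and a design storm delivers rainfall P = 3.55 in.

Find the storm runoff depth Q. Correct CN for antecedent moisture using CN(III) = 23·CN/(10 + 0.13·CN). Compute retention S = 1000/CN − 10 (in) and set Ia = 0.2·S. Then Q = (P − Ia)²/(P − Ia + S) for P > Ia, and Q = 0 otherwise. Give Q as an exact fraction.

Q = 6391522809/4395241580 in ≈ 1.454 in

CN(III) from CN(II)=59: (23·59)/(10 + 0.13·59) = 135700/1767 ≈ 76.797
S = 1000/(135700/1767) − 10 = 4100/1357 in ≈ 3.021 in
Ia = 0.2·(4100/1357) = 820/1357 in ≈ 0.604 in
P − Ia = 3.550 − 0.604 = 79947/27140 ≈ 2.946 in (> 0, runoff occurs)
Q: (79947/27140)² ÷ (161947/27140) = 6391522809/4395241580 in (≈ 1.454 in)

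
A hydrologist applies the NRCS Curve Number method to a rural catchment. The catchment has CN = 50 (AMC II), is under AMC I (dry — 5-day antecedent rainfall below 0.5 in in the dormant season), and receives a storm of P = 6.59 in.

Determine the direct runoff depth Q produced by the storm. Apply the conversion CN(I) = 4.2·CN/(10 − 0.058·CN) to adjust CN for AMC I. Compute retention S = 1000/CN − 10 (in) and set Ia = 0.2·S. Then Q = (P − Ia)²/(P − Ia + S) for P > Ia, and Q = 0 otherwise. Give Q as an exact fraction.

Adjust CN=50 to AMC I: 4.2·50/(10 − 0.058·50) → 210 ÷ (71/10) = 2100/71 ≈ 29.577
S = 1000/(2100/71) − 10 = 500/21 in ≈ 23.810 in
Ia = 0.2S: 0.2·23.810 = 4.762 in (exactly 100/21)
Since P=6.590 > Ia=4.762: effective rainfall P−Ia = 3839/2100 in
Q: (3839/2100)² ÷ (53839/2100) = 14737921/113061900 in (≈ 0.130 in)

Q = 14737921/113061900 in ≈ 0.130 in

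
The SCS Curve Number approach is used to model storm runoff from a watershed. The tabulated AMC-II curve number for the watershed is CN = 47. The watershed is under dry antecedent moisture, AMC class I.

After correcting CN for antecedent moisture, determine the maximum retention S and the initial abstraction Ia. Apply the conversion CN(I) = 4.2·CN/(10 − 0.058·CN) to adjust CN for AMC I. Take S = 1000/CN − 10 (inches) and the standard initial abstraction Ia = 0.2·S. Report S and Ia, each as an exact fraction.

S = 26500/987 in ≈ 26.849 in; Ia = 5300/987 in ≈ 5.370 in

CN(I) from CN(II)=47: (4.2·47)/(10 − 0.058·47) = 98700/3637 ≈ 27.138
Max retention: S = 1000/(98700/3637) − 10 = 26500/987 in (≈ 26.849 in)
Ia = 0.2·(26500/987) = 5300/987 in ≈ 5.370 in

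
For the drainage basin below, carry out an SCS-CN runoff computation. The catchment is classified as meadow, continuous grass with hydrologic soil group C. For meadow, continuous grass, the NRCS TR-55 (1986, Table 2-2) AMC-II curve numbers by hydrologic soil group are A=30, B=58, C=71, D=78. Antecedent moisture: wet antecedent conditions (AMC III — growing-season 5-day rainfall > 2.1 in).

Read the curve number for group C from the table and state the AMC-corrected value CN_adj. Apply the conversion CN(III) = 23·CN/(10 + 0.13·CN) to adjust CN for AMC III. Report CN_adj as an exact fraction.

CN_adj = 163300/1923 ≈ 84.919

NRCS table: meadow, continuous grass, soil group C → CN(II) = 71
Adjust CN=71 to AMC III: 23·71/(10 + 0.13·71) → 1633 ÷ (1923/100) = 163300/1923 ≈ 84.919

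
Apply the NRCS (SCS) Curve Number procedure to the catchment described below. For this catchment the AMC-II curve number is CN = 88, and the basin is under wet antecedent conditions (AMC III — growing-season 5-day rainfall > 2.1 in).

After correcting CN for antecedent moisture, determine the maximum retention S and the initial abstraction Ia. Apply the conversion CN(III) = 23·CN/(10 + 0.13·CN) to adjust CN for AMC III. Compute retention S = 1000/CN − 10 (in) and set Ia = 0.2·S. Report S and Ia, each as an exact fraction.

CN(III) from CN(II)=88: (23·88)/(10 + 0.13·88) = 6325/67 ≈ 94.403
S = 1000/(6325/67) − 10 = 150/253 in ≈ 0.593 in
Initial abstraction Ia = S/5 = (150/253)/5 = 30/253 ≈ 0.119 in

S = 150/253 in ≈ 0.593 in; Ia = 30/253 in ≈ 0.119 in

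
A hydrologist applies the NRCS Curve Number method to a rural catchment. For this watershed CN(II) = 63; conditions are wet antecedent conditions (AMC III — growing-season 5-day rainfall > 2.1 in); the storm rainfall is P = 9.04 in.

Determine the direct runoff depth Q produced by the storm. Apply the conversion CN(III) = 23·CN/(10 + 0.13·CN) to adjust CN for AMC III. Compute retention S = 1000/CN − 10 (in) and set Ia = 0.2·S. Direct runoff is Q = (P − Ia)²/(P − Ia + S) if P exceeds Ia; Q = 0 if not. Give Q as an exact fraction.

CN(III) from CN(II)=63: (23·63)/(10 + 0.13·63) = 144900/1819 ≈ 79.659
Retention S: 1000/CN − 10 with CN=79.659 → S = 3700/1449 ≈ 2.553 in
Ia = 0.2S: 0.2·2.553 = 0.511 in (exactly 740/1449)
P − Ia = 9.040 − 0.511 = 308974/36225 ≈ 8.529 in (> 0, runoff occurs)
Q: (308974/36225)² ÷ (401474/36225) = 47732466338/7271697825 in (≈ 6.564 in)

Q = 47732466338/7271697825 in ≈ 6.564 in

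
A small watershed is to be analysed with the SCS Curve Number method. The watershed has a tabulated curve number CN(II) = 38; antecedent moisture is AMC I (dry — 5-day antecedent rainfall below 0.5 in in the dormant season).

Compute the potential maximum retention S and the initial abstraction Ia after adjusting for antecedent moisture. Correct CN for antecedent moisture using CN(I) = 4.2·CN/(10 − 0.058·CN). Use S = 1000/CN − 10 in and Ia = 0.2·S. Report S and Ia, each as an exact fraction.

S = 15500/399 in ≈ 38.847 in; Ia = 3100/399 in ≈ 7.769 in

CN(I) from CN(II)=38: (4.2·38)/(10 − 0.058·38) = 39900/1949 ≈ 20.472
S = 1000/(39900/1949) − 10 = 15500/399 in ≈ 38.847 in
Initial abstraction Ia = S/5 = (15500/399)/5 = 3100/399 ≈ 7.769 in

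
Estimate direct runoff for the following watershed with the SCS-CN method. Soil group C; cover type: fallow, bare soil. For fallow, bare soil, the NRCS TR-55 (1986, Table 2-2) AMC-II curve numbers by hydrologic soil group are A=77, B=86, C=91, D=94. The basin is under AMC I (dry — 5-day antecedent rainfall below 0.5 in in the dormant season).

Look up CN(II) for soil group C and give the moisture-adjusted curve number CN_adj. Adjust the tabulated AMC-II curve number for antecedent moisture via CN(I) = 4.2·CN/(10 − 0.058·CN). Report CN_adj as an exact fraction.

CN_adj = 63700/787 ≈ 80.940

NRCS table: fallow, bare soil, soil group C → CN(II) = 91
CN(I) from CN(II)=91: (4.2·91)/(10 − 0.058·91) = 63700/787 ≈ 80.940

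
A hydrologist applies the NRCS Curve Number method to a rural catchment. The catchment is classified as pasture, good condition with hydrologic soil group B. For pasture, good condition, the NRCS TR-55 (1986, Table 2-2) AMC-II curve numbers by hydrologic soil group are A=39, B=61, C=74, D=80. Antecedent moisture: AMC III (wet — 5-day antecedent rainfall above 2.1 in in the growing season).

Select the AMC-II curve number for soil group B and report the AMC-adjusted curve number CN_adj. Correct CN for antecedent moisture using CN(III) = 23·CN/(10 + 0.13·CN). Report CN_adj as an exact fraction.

CN_adj = 140300/1793 ≈ 78.249

NRCS table: pasture, good condition, soil group B → CN(II) = 61
CN(III) from CN(II)=61: (23·61)/(10 + 0.13·61) = 140300/1793 ≈ 78.249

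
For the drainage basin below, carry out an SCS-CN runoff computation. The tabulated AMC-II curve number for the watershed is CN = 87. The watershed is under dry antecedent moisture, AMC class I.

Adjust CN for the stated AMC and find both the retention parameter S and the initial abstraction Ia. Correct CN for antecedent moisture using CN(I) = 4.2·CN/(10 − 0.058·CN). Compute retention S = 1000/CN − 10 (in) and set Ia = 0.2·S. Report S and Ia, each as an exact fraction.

CN(I) from CN(II)=87: (4.2·87)/(10 − 0.058·87) = 182700/2477 ≈ 73.759
Max retention: S = 1000/(182700/2477) − 10 = 6500/1827 in (≈ 3.558 in)
Initial abstraction Ia = S/5 = (6500/1827)/5 = 1300/1827 ≈ 0.712 in

S = 6500/1827 in ≈ 3.558 in; Ia = 1300/1827 in ≈ 0.712 in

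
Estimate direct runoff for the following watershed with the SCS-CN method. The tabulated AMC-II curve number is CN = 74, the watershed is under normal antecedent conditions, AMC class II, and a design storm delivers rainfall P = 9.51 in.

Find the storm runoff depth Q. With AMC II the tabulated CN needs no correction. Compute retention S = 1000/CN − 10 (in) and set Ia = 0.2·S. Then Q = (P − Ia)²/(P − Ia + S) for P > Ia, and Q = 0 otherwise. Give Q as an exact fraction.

CN(II) = 74; AMC II needs no correction.
Max retention: S = 1000/74 − 10 = 130/37 in (≈ 3.514 in)
Initial abstraction Ia = S/5 = (130/37)/5 = 26/37 ≈ 0.703 in
P − Ia = 9.510 − 0.703 = 32587/3700 ≈ 8.807 in (> 0, runoff occurs)
Q: (32587/3700)² ÷ (45587/3700) = 1061912569/168671900 in (≈ 6.296 in)

Q = 1061912569/168671900 in ≈ 6.296 in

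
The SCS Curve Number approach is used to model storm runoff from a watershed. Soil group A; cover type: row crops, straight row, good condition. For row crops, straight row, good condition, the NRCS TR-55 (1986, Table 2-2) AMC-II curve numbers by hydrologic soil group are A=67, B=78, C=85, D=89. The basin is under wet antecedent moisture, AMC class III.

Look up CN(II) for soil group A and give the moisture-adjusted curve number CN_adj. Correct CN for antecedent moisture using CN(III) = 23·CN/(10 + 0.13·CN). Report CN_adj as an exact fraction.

CN_adj = 154100/1871 ≈ 82.362

NRCS table: row crops, straight row, good condition, soil group A → CN(II) = 67
Adjust CN=67 to AMC III: 23·67/(10 + 0.13·67) → 1541 ÷ (1871/100) = 154100/1871 ≈ 82.362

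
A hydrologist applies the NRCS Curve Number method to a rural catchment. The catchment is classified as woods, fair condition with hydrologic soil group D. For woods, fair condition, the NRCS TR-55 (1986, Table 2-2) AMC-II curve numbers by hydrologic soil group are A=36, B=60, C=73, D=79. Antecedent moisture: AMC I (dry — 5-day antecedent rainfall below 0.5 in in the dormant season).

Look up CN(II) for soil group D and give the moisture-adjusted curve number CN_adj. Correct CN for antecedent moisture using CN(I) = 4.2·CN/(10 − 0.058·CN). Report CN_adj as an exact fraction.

NRCS table: woods, fair condition, soil group D → CN(II) = 79
Adjust CN=79 to AMC I: 4.2·79/(10 − 0.058·79) → (1659/5) ÷ (2709/500) = 7900/129 ≈ 61.240

CN_adj = 7900/129 ≈ 61.240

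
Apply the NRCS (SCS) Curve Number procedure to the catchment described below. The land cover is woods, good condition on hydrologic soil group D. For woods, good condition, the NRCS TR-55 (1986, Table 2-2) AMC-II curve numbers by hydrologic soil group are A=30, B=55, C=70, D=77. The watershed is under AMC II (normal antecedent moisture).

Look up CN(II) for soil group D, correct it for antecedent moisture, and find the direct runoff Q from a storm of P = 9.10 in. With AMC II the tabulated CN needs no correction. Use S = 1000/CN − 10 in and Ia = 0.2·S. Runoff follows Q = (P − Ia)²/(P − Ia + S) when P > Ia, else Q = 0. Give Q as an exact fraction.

Q = 42863209/6812190 in ≈ 6.292 in

NRCS table: woods, good condition, soil group D → CN(II) = 77
CN(II) = 77; AMC II needs no correction.
S = 1000/77 − 10 = 230/77 in ≈ 2.987 in
Initial abstraction Ia = S/5 = (230/77)/5 = 46/77 ≈ 0.597 in
Since P=9.100 > Ia=0.597: effective rainfall P−Ia = 6547/770 in
Q: (6547/770)² ÷ (8847/770) = 42863209/6812190 in (≈ 6.292 in)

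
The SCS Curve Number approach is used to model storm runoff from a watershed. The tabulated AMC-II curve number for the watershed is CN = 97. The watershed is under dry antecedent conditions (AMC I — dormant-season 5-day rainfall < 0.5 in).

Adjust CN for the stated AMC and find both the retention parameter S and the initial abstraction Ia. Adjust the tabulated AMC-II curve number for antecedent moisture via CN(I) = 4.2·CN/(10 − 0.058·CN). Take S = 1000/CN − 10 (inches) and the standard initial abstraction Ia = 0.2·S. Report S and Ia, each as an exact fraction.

S = 500/679 in ≈ 0.736 in; Ia = 100/679 in ≈ 0.147 in

Adjust CN=97 to AMC I: 4.2·97/(10 − 0.058·97) → (2037/5) ÷ (2187/500) = 67900/729 ≈ 93.141
Max retention: S = 1000/(67900/729) − 10 = 500/679 in (≈ 0.736 in)
Ia = 0.2S: 0.2·0.736 = 0.147 in (exactly 100/679)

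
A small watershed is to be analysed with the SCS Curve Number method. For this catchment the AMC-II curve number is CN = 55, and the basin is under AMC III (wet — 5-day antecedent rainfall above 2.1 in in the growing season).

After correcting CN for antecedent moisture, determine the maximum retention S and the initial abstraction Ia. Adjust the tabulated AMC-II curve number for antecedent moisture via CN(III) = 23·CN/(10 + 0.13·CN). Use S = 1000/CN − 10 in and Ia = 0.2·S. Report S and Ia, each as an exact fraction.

Adjust CN=55 to AMC III: 23·55/(10 + 0.13·55) → 1265 ÷ (343/20) = 25300/343 ≈ 73.761
S = 1000/(25300/343) − 10 = 900/253 in ≈ 3.557 in
Initial abstraction Ia = S/5 = (900/253)/5 = 180/253 ≈ 0.711 in

S = 900/253 in ≈ 3.557 in; Ia = 180/253 in ≈ 0.711 in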